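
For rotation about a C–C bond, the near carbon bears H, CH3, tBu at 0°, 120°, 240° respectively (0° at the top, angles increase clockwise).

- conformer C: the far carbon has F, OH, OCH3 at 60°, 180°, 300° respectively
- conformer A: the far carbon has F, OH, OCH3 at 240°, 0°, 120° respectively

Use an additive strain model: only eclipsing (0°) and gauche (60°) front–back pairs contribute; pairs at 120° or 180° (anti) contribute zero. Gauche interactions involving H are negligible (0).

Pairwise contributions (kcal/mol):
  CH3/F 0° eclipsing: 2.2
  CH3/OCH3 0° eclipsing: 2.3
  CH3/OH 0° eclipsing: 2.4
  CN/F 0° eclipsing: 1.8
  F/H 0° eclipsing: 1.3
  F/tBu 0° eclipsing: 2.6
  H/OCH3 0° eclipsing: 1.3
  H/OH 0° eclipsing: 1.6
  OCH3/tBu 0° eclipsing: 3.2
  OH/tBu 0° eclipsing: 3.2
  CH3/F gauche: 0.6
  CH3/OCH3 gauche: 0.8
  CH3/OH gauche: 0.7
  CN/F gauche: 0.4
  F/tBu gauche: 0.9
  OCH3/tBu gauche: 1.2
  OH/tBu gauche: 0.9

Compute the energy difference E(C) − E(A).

C (staggered): CH3(120°)/F(60°) gauche 0.6; CH3(120°)/OH(180°) gauche 0.7; tBu(240°)/OH(180°) gauche 0.9; tBu(240°)/OCH3(300°) gauche 1.2 → 3.4 kcal/mol.
A (eclipsed): H(0°)/OH(0°) eclipsed 1.6; CH3(120°)/OCH3(120°) eclipsed 2.3; tBu(240°)/F(240°) eclipsed 2.6 → 6.5 kcal/mol.
E(C) − E(A) = 3.4 − 6.5 = -3.1 kcal/mol.

-3.1 kcal/mol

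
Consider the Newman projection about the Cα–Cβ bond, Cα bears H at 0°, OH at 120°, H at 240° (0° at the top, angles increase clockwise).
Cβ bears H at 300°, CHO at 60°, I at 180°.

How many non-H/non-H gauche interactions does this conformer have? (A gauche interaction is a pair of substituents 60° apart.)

2

Non-H gauche pairs: OH(120°)/CHO(60°); OH(120°)/I(180°) — 2 interactions.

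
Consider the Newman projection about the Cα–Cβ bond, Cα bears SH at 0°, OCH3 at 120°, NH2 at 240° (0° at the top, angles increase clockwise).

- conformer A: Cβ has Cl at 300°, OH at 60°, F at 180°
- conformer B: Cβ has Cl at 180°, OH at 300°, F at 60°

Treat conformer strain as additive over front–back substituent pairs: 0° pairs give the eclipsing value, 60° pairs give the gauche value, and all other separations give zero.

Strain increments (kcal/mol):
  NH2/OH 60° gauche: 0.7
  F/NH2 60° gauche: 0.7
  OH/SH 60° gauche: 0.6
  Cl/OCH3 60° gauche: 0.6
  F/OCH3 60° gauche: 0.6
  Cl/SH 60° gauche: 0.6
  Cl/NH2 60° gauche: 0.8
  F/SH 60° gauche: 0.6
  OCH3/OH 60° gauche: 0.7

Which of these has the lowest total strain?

A is staggered. SH at 0° is gauche with Cl at 300° (0.6); SH at 0° is gauche with OH at 60° (0.6); OCH3 at 120° is gauche with OH at 60° (0.7); OCH3 at 120° is gauche with F at 180° (0.6); NH2 at 240° is gauche with Cl at 300° (0.8); NH2 at 240° is gauche with F at 180° (0.7). Total 4.0 kcal/mol.
B is staggered. SH at 0° is gauche with OH at 300° (0.6); SH at 0° is gauche with F at 60° (0.6); OCH3 at 120° is gauche with Cl at 180° (0.6); OCH3 at 120° is gauche with F at 60° (0.6); NH2 at 240° is gauche with Cl at 180° (0.8); NH2 at 240° is gauche with OH at 300° (0.7). Total 3.9 kcal/mol.
B has the lowest total (3.9 kcal/mol).

B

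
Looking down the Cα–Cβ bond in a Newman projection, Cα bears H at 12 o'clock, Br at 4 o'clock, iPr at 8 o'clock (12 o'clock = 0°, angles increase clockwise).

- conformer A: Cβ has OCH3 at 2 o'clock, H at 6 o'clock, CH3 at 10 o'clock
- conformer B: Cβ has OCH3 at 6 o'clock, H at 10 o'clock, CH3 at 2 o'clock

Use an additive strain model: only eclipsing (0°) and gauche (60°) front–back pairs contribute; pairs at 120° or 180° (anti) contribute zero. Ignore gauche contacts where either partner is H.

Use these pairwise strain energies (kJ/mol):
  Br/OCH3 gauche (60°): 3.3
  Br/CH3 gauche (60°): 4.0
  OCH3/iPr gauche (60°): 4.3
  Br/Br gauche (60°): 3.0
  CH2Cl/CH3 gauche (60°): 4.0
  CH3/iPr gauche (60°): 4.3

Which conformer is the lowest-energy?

A

A (staggered): Br(120°)/OCH3(60°) gauche 3.3; iPr(240°)/CH3(300°) gauche 4.3 → 7.6 kJ/mol.
B (staggered): Br(120°)/OCH3(180°) gauche 3.3; Br(120°)/CH3(60°) gauche 4.0; iPr(240°)/OCH3(180°) gauche 4.3 → 11.6 kJ/mol.
A has the lowest total (7.6 kJ/mol).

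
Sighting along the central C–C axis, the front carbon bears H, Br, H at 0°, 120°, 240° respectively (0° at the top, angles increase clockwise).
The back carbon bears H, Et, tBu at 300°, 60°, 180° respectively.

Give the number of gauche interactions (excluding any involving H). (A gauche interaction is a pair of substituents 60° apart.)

2

Non-H gauche pairs: Br(120°)/Et(60°); Br(120°)/tBu(180°) — 2 interactions.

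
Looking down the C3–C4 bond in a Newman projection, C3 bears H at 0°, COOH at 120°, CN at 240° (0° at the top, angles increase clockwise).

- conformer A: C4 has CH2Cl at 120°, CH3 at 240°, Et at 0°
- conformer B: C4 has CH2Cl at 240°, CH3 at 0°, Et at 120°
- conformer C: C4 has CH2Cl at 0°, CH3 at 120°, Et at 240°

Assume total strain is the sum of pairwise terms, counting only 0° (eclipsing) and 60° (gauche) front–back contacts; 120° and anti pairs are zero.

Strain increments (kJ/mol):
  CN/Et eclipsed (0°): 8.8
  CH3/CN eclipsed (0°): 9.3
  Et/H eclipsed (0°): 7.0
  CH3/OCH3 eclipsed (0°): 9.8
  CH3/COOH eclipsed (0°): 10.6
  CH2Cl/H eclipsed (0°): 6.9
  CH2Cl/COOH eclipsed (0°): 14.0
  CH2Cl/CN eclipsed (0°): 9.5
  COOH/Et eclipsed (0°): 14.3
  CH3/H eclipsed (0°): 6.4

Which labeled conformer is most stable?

C

A (eclipsed): H(0°)/Et(0°) eclipsed 7.0; COOH(120°)/CH2Cl(120°) eclipsed 14.0; CN(240°)/CH3(240°) eclipsed 9.3 → 30.3 kJ/mol.
B (eclipsed): H(0°)/CH3(0°) eclipsed 6.4; COOH(120°)/Et(120°) eclipsed 14.3; CN(240°)/CH2Cl(240°) eclipsed 9.5 → 30.2 kJ/mol.
C (eclipsed): H(0°)/CH2Cl(0°) eclipsed 6.9; COOH(120°)/CH3(120°) eclipsed 10.6; CN(240°)/Et(240°) eclipsed 8.8 → 26.3 kJ/mol.
C has the lowest total (26.3 kJ/mol).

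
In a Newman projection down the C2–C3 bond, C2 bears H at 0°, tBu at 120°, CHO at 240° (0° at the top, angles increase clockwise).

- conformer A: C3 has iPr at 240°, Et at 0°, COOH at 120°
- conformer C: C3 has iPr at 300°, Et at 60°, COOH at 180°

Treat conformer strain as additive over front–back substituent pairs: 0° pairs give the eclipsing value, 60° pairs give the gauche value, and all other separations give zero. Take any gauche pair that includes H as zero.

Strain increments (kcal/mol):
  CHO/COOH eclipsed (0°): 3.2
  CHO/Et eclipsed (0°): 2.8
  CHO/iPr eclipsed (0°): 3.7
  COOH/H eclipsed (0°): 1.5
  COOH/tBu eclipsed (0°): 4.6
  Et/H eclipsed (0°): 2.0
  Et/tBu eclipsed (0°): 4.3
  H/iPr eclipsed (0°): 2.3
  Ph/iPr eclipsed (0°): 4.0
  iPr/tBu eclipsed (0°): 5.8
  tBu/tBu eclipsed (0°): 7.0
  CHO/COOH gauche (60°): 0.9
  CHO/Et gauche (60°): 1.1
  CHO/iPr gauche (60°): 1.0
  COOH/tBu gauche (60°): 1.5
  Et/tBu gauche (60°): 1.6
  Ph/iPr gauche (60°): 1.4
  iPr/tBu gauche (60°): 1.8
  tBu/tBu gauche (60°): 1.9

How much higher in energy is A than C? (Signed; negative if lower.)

A (eclipsed): H(0°)/Et(0°) eclipsed 2.0; tBu(120°)/COOH(120°) eclipsed 4.6; CHO(240°)/iPr(240°) eclipsed 3.7 → 10.3 kcal/mol.
C (staggered): tBu(120°)/Et(60°) gauche 1.6; tBu(120°)/COOH(180°) gauche 1.5; CHO(240°)/iPr(300°) gauche 1.0; CHO(240°)/COOH(180°) gauche 0.9 → 5.0 kcal/mol.
E(A) − E(C) = 10.3 − 5.0 = +5.3 kcal/mol.

+5.3 kcal/mol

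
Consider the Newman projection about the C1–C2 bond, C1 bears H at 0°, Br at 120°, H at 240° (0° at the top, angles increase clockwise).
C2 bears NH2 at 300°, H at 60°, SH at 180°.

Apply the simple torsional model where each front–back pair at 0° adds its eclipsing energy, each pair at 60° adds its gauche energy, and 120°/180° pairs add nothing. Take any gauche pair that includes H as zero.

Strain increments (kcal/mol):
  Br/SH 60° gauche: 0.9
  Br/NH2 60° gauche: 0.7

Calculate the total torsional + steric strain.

This conformer (staggered): Br(120°)/SH(180°) gauche 0.9 → 0.9 kcal/mol.

0.9 kcal/mol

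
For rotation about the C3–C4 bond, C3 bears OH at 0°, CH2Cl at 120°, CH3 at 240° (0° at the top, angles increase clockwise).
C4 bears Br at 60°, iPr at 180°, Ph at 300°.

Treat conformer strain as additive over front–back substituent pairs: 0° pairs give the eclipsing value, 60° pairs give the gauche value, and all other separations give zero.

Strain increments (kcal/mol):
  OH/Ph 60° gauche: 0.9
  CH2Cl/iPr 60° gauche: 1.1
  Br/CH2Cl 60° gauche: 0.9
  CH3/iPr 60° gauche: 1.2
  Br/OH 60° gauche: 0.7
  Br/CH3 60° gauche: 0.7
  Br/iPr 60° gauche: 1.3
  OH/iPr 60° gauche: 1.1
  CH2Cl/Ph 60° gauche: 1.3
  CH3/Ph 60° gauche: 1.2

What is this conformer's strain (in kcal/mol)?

This conformer (staggered): OH(0°)/Br(60°) gauche 0.7; OH(0°)/Ph(300°) gauche 0.9; CH2Cl(120°)/Br(60°) gauche 0.9; CH2Cl(120°)/iPr(180°) gauche 1.1; CH3(240°)/iPr(180°) gauche 1.2; CH3(240°)/Ph(300°) gauche 1.2 → 6.0 kcal/mol.

6.0 kcal/mol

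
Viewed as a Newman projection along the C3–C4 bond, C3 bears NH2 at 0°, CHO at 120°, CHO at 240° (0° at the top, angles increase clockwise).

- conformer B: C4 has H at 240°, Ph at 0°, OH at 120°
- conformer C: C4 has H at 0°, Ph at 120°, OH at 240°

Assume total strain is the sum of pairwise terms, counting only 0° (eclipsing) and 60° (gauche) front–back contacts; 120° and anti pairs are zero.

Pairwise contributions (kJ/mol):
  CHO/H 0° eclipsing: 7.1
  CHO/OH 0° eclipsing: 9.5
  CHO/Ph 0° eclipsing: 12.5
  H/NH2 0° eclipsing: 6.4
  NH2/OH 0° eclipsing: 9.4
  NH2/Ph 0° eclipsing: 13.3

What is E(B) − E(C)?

+1.5 kJ/mol

B (eclipsed): NH2–Ph eclipsed, CHO–OH eclipsed, CHO–H eclipsed; 13.3 + 9.5 + 7.1 = 29.9 kJ/mol.
C (eclipsed): NH2–H eclipsed, CHO–Ph eclipsed, CHO–OH eclipsed; 6.4 + 12.5 + 9.5 = 28.4 kJ/mol.
E(B) − E(C) = 29.9 − 28.4 = +1.5 kJ/mol.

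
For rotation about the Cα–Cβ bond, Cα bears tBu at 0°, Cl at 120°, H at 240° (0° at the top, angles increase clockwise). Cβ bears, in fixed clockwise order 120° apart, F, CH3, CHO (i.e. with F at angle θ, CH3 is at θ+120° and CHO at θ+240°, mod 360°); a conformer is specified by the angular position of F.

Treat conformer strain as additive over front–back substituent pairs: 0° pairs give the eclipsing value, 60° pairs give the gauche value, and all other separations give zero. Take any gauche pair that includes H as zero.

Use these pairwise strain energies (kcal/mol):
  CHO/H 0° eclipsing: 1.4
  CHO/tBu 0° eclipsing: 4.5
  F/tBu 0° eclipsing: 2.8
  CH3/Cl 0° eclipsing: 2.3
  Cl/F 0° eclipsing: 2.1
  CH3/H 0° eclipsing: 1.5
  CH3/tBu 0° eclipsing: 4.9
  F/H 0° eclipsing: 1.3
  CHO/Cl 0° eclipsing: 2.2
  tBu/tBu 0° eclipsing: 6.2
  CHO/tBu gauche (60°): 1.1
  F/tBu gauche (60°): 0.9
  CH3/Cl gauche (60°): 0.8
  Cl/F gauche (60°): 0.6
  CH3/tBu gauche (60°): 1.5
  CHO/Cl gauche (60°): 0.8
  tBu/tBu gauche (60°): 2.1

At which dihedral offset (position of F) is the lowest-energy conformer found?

F at 0° (eclipsed): tBu–F eclipsed, Cl–CH3 eclipsed, H–CHO eclipsed; 2.8 + 2.3 + 1.4 = 6.5 kcal/mol.
F at 60° (staggered): tBu–F gauche, tBu–CHO gauche, Cl–F gauche, Cl–CH3 gauche; 0.9 + 1.1 + 0.6 + 0.8 = 3.4 kcal/mol.
F at 120° (eclipsed): tBu–CHO eclipsed, Cl–F eclipsed, H–CH3 eclipsed; 4.5 + 2.1 + 1.5 = 8.1 kcal/mol.
F at 180° (staggered): tBu–CH3 gauche, tBu–CHO gauche, Cl–F gauche, Cl–CHO gauche; 1.5 + 1.1 + 0.6 + 0.8 = 4.0 kcal/mol.
F at 240° (eclipsed): tBu–CH3 eclipsed, Cl–CHO eclipsed, H–F eclipsed; 4.9 + 2.2 + 1.3 = 8.4 kcal/mol.
F at 300° (staggered): tBu–F gauche, tBu–CH3 gauche, Cl–CH3 gauche, Cl–CHO gauche; 0.9 + 1.5 + 0.8 + 0.8 = 4.0 kcal/mol.
The minimum (3.4 kcal/mol) occurs with F at 60°.

60°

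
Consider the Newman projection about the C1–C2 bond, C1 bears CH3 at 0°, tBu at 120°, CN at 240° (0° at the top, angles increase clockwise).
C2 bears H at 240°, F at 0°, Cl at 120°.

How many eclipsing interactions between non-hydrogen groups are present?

Non-H eclipsing pairs: CH3(0°)/F(0°); tBu(120°)/Cl(120°) — 2 interactions.

2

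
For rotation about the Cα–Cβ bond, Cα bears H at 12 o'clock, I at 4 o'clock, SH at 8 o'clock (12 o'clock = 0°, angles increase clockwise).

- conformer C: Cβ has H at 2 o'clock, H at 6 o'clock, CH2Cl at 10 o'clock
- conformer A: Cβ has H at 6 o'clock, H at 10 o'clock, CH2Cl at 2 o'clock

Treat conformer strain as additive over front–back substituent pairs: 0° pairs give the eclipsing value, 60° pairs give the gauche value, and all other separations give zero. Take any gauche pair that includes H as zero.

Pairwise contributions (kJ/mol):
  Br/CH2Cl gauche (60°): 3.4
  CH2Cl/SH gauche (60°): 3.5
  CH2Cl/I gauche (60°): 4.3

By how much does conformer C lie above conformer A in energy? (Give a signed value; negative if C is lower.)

-0.8 kJ/mol

C (staggered): SH(240°)/CH2Cl(300°) gauche 3.5 → 3.5 kJ/mol.
A (staggered): I(120°)/CH2Cl(60°) gauche 4.3 → 4.3 kJ/mol.
E(C) − E(A) = 3.5 − 4.3 = -0.8 kJ/mol.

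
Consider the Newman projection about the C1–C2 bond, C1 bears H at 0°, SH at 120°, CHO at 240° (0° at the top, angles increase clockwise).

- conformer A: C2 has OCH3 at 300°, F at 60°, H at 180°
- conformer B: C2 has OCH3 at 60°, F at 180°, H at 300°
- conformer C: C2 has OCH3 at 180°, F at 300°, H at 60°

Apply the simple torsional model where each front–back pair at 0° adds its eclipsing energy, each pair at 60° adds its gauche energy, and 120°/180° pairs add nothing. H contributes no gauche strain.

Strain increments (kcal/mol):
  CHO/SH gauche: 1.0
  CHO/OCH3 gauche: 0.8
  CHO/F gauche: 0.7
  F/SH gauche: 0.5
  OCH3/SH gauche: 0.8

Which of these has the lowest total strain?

A (staggered): SH–F gauche, CHO–OCH3 gauche; 0.5 + 0.8 = 1.3 kcal/mol.
B (staggered): SH–OCH3 gauche, SH–F gauche, CHO–F gauche; 0.8 + 0.5 + 0.7 = 2.0 kcal/mol.
C (staggered): SH–OCH3 gauche, CHO–OCH3 gauche, CHO–F gauche; 0.8 + 0.8 + 0.7 = 2.3 kcal/mol.
A has the lowest total (1.3 kcal/mol).

A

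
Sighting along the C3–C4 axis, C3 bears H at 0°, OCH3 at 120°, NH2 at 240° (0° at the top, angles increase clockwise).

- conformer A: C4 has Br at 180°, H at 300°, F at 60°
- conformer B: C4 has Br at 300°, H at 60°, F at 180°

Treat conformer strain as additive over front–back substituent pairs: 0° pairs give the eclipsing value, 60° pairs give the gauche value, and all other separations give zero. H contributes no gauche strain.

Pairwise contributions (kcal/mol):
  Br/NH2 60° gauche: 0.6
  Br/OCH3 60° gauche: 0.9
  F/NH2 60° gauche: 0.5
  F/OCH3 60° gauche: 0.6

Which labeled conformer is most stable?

A (staggered): OCH3(120°)/Br(180°) gauche 0.9; OCH3(120°)/F(60°) gauche 0.6; NH2(240°)/Br(180°) gauche 0.6 → 2.1 kcal/mol.
B (staggered): OCH3(120°)/F(180°) gauche 0.6; NH2(240°)/Br(300°) gauche 0.6; NH2(240°)/F(180°) gauche 0.5 → 1.7 kcal/mol.
B has the lowest total (1.7 kcal/mol).

B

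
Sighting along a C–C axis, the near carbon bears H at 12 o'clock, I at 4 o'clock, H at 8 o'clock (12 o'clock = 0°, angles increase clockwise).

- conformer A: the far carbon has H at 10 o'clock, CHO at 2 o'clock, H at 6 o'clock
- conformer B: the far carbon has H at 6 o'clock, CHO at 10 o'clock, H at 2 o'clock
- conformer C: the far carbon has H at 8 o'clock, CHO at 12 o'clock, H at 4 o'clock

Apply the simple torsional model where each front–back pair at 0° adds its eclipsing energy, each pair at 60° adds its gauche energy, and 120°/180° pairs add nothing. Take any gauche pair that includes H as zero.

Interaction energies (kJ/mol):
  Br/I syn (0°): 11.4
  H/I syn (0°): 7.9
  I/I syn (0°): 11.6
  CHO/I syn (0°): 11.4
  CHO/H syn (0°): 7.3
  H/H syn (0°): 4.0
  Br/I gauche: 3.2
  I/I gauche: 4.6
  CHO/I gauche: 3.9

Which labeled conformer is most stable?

A (staggered): I–CHO gauche; 3.9 = 3.9 kJ/mol.
B (staggered): no non-H gauche contacts → 0.0 kJ/mol.
C (eclipsed): H–CHO eclipsed, I–H eclipsed, H–H eclipsed; 7.3 + 7.9 + 4.0 = 19.2 kJ/mol.
B has the lowest total (0.0 kJ/mol).

B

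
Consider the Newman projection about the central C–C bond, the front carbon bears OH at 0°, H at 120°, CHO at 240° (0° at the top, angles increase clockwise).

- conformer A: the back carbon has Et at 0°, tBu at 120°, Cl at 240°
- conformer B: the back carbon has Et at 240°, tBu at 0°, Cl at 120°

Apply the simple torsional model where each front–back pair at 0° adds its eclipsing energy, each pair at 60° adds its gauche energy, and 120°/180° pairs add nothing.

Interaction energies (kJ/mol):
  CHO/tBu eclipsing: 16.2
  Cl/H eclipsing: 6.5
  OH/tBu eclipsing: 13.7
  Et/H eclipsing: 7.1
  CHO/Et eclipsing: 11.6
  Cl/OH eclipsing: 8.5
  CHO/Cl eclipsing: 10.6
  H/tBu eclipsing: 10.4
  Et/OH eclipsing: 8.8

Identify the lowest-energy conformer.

A

A (eclipsed): OH(0°)/Et(0°) eclipsed 8.8; H(120°)/tBu(120°) eclipsed 10.4; CHO(240°)/Cl(240°) eclipsed 10.6 → 29.8 kJ/mol.
B (eclipsed): OH(0°)/tBu(0°) eclipsed 13.7; H(120°)/Cl(120°) eclipsed 6.5; CHO(240°)/Et(240°) eclipsed 11.6 → 31.8 kJ/mol.
A has the lowest total (29.8 kJ/mol).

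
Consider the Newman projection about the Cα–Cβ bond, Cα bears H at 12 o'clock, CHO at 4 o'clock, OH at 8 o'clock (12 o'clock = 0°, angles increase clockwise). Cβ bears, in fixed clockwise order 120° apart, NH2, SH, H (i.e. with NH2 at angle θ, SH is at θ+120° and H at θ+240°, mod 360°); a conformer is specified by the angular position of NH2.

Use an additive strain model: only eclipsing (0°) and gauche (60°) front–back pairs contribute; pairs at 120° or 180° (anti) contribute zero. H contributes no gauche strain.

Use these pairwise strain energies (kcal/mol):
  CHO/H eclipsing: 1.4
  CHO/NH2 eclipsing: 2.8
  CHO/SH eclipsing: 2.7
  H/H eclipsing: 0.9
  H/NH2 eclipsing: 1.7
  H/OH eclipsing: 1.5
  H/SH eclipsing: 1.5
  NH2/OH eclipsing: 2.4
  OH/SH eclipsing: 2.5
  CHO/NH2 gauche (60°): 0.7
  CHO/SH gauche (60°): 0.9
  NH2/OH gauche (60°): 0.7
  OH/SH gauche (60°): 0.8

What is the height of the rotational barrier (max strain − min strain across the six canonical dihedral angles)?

4.6 kcal/mol

NH2 at 0° is eclipsed. H at 0° is eclipsed with NH2 at 0° (1.7); CHO at 120° is eclipsed with SH at 120° (2.7); OH at 240° is eclipsed with H at 240° (1.5). Total 5.9 kcal/mol.
NH2 at 60° is staggered. CHO at 120° is gauche with NH2 at 60° (0.7); CHO at 120° is gauche with SH at 180° (0.9); OH at 240° is gauche with SH at 180° (0.8). Total 2.4 kcal/mol.
NH2 at 120° is eclipsed. H at 0° is eclipsed with H at 0° (0.9); CHO at 120° is eclipsed with NH2 at 120° (2.8); OH at 240° is eclipsed with SH at 240° (2.5). Total 6.2 kcal/mol.
NH2 at 180° is staggered. CHO at 120° is gauche with NH2 at 180° (0.7); OH at 240° is gauche with NH2 at 180° (0.7); OH at 240° is gauche with SH at 300° (0.8). Total 2.2 kcal/mol.
NH2 at 240° is eclipsed. H at 0° is eclipsed with SH at 0° (1.5); CHO at 120° is eclipsed with H at 120° (1.4); OH at 240° is eclipsed with NH2 at 240° (2.4). Total 5.3 kcal/mol.
NH2 at 300° is staggered. CHO at 120° is gauche with SH at 60° (0.9); OH at 240° is gauche with NH2 at 300° (0.7). Total 1.6 kcal/mol.
Max at 120° (6.2 kcal/mol), min at 300° (1.6 kcal/mol); barrier = 4.6 kcal/mol.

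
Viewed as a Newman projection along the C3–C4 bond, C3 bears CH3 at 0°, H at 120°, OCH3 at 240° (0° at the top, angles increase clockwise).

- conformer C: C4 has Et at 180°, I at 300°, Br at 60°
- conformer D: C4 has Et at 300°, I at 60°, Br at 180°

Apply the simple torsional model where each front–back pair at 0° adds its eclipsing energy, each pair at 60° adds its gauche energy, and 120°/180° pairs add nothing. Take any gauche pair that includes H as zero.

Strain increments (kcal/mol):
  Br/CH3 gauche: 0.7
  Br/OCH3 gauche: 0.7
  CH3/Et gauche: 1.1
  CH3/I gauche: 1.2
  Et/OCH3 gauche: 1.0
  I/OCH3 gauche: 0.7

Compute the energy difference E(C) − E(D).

-0.4 kcal/mol

C (staggered): CH3–I gauche, CH3–Br gauche, OCH3–Et gauche, OCH3–I gauche; 1.2 + 0.7 + 1.0 + 0.7 = 3.6 kcal/mol.
D (staggered): CH3–Et gauche, CH3–I gauche, OCH3–Et gauche, OCH3–Br gauche; 1.1 + 1.2 + 1.0 + 0.7 = 4.0 kcal/mol.
E(C) − E(D) = 3.6 − 4.0 = -0.4 kcal/mol.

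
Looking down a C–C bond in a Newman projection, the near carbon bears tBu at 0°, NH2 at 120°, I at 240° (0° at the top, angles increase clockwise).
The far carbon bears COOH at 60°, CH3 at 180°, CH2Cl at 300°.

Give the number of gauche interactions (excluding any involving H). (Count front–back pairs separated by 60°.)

Non-H gauche pairs: tBu(0°)/COOH(60°); tBu(0°)/CH2Cl(300°); NH2(120°)/COOH(60°); NH2(120°)/CH3(180°); I(240°)/CH3(180°); I(240°)/CH2Cl(300°) — 6 interactions.

6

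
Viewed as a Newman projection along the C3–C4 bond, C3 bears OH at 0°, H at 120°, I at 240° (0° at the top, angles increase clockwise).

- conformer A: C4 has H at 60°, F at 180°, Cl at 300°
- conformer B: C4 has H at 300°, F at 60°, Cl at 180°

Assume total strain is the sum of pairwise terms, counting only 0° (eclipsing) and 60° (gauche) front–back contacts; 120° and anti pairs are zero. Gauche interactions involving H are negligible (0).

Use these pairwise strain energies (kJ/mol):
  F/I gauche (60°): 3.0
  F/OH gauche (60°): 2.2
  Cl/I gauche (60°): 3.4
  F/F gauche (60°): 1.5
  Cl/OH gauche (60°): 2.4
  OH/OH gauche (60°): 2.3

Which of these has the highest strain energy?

A (staggered): OH–Cl gauche, I–F gauche, I–Cl gauche; 2.4 + 3.0 + 3.4 = 8.8 kJ/mol.
B (staggered): OH–F gauche, I–Cl gauche; 2.2 + 3.4 = 5.6 kJ/mol.
A has the highest total (8.8 kJ/mol).

A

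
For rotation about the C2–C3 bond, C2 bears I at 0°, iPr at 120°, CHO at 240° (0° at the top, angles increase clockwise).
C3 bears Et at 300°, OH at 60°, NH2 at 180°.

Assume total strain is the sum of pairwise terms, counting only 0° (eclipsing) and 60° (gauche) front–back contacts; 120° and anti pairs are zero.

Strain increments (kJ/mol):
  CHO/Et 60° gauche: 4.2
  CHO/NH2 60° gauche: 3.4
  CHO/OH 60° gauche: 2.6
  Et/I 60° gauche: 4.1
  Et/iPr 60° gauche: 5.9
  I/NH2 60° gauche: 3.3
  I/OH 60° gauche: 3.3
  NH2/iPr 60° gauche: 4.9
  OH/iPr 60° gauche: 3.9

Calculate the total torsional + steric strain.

23.8 kJ/mol

This conformer (staggered): I(0°)/Et(300°) gauche 4.1; I(0°)/OH(60°) gauche 3.3; iPr(120°)/OH(60°) gauche 3.9; iPr(120°)/NH2(180°) gauche 4.9; CHO(240°)/Et(300°) gauche 4.2; CHO(240°)/NH2(180°) gauche 3.4 → 23.8 kJ/mol.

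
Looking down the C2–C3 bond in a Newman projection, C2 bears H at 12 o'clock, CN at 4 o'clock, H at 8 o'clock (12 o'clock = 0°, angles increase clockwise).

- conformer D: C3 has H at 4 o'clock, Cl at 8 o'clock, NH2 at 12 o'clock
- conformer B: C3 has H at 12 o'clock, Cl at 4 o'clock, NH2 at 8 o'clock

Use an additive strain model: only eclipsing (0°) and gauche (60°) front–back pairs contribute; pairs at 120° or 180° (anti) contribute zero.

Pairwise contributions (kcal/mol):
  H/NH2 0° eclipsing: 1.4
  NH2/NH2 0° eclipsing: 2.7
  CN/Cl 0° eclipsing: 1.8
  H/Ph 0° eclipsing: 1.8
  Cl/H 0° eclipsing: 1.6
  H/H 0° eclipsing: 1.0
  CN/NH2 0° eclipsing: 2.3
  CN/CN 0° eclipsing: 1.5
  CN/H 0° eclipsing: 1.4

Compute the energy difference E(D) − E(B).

D is eclipsed. H at 0° is eclipsed with NH2 at 0° (1.4); CN at 120° is eclipsed with H at 120° (1.4); H at 240° is eclipsed with Cl at 240° (1.6). Total 4.4 kcal/mol.
B is eclipsed. H at 0° is eclipsed with H at 0° (1.0); CN at 120° is eclipsed with Cl at 120° (1.8); H at 240° is eclipsed with NH2 at 240° (1.4). Total 4.2 kcal/mol.
E(D) − E(B) = 4.4 − 4.2 = +0.2 kcal/mol.

+0.2 kcal/mol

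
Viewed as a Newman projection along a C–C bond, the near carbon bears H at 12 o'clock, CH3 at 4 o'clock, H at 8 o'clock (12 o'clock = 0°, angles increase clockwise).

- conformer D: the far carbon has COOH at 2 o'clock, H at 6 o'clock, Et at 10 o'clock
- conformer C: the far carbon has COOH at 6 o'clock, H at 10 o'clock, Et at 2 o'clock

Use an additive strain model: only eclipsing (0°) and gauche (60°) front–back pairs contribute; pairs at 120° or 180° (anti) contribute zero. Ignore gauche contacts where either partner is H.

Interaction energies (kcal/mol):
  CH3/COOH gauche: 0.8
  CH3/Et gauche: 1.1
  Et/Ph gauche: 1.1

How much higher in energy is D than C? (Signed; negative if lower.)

-1.1 kcal/mol

D is staggered. CH3 at 120° is gauche with COOH at 60° (0.8). Total 0.8 kcal/mol.
C is staggered. CH3 at 120° is gauche with COOH at 180° (0.8); CH3 at 120° is gauche with Et at 60° (1.1). Total 1.9 kcal/mol.
E(D) − E(C) = 0.8 − 1.9 = -1.1 kcal/mol.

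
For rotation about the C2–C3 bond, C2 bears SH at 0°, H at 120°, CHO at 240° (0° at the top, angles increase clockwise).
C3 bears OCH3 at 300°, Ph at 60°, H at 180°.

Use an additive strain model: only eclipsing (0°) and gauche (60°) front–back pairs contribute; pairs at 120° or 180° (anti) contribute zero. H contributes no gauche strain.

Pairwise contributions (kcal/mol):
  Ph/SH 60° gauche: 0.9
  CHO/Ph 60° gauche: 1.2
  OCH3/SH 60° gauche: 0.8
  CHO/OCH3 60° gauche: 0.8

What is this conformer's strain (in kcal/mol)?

2.5 kcal/mol

This conformer is staggered. SH at 0° is gauche with OCH3 at 300° (0.8); SH at 0° is gauche with Ph at 60° (0.9); CHO at 240° is gauche with OCH3 at 300° (0.8). Total 2.5 kcal/mol.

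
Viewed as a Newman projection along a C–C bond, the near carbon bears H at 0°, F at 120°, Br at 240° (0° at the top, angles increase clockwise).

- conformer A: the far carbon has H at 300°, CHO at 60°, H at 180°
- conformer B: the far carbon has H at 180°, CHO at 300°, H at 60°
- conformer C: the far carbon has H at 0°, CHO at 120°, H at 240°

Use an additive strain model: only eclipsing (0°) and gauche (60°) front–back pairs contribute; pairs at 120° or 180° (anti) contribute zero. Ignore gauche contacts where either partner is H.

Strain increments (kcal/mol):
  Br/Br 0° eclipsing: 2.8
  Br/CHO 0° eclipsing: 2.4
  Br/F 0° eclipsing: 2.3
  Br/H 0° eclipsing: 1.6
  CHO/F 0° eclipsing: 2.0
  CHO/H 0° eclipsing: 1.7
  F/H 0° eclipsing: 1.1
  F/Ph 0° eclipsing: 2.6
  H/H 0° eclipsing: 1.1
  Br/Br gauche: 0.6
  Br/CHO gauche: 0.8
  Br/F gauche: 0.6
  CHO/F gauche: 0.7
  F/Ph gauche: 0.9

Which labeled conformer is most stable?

A

A is staggered. F at 120° is gauche with CHO at 60° (0.7). Total 0.7 kcal/mol.
B is staggered. Br at 240° is gauche with CHO at 300° (0.8). Total 0.8 kcal/mol.
C is eclipsed. H at 0° is eclipsed with H at 0° (1.1); F at 120° is eclipsed with CHO at 120° (2.0); Br at 240° is eclipsed with H at 240° (1.6). Total 4.7 kcal/mol.
A has the lowest total (0.7 kcal/mol).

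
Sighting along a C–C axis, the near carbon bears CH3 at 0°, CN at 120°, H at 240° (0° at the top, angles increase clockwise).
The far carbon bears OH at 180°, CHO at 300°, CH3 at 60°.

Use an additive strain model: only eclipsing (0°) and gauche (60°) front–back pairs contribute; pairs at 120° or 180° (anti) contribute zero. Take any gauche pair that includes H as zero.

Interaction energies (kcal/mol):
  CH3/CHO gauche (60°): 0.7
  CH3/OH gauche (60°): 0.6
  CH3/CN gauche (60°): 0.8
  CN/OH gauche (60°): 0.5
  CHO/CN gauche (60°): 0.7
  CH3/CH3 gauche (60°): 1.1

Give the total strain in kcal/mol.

This conformer (staggered): CH3(0°)/CHO(300°) gauche 0.7; CH3(0°)/CH3(60°) gauche 1.1; CN(120°)/OH(180°) gauche 0.5; CN(120°)/CH3(60°) gauche 0.8 → 3.1 kcal/mol.

3.1 kcal/mol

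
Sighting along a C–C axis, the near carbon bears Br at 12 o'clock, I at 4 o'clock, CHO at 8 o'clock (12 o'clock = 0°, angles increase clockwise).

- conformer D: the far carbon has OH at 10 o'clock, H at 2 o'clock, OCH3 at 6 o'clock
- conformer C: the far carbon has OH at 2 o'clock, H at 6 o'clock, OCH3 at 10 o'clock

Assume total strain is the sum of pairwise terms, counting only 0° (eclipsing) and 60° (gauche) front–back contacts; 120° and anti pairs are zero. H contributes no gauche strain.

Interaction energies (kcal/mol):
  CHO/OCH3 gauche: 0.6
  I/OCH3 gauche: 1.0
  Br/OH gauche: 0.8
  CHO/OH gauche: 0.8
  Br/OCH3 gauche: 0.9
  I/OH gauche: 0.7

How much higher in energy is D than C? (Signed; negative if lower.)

D (staggered): Br(0°)/OH(300°) gauche 0.8; I(120°)/OCH3(180°) gauche 1.0; CHO(240°)/OH(300°) gauche 0.8; CHO(240°)/OCH3(180°) gauche 0.6 → 3.2 kcal/mol.
C (staggered): Br(0°)/OH(60°) gauche 0.8; Br(0°)/OCH3(300°) gauche 0.9; I(120°)/OH(60°) gauche 0.7; CHO(240°)/OCH3(300°) gauche 0.6 → 3.0 kcal/mol.
E(D) − E(C) = 3.2 − 3.0 = +0.2 kcal/mol.

+0.2 kcal/mol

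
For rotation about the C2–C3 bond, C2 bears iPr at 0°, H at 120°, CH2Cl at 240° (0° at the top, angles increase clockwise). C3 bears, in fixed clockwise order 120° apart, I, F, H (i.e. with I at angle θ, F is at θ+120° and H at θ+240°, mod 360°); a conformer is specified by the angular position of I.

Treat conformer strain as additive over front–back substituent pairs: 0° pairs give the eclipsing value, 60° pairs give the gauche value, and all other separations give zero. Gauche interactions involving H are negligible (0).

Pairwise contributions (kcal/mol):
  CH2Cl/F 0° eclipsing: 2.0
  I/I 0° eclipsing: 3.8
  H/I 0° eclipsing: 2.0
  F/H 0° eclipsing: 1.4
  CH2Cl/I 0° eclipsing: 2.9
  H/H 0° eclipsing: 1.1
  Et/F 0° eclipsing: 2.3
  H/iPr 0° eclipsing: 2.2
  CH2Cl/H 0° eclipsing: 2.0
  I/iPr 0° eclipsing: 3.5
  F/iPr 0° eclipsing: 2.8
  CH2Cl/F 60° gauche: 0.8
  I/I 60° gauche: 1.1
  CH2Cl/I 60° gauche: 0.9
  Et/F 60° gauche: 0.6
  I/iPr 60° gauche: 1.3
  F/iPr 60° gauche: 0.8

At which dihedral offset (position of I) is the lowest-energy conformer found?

60°

I at 0° (eclipsed): iPr(0°)/I(0°) eclipsed 3.5; H(120°)/F(120°) eclipsed 1.4; CH2Cl(240°)/H(240°) eclipsed 2.0 → 6.9 kcal/mol.
I at 60° (staggered): iPr(0°)/I(60°) gauche 1.3; CH2Cl(240°)/F(180°) gauche 0.8 → 2.1 kcal/mol.
I at 120° (eclipsed): iPr(0°)/H(0°) eclipsed 2.2; H(120°)/I(120°) eclipsed 2.0; CH2Cl(240°)/F(240°) eclipsed 2.0 → 6.2 kcal/mol.
I at 180° (staggered): iPr(0°)/F(300°) gauche 0.8; CH2Cl(240°)/I(180°) gauche 0.9; CH2Cl(240°)/F(300°) gauche 0.8 → 2.5 kcal/mol.
I at 240° (eclipsed): iPr(0°)/F(0°) eclipsed 2.8; H(120°)/H(120°) eclipsed 1.1; CH2Cl(240°)/I(240°) eclipsed 2.9 → 6.8 kcal/mol.
I at 300° (staggered): iPr(0°)/I(300°) gauche 1.3; iPr(0°)/F(60°) gauche 0.8; CH2Cl(240°)/I(300°) gauche 0.9 → 3.0 kcal/mol.
The minimum (2.1 kcal/mol) occurs with I at 60°.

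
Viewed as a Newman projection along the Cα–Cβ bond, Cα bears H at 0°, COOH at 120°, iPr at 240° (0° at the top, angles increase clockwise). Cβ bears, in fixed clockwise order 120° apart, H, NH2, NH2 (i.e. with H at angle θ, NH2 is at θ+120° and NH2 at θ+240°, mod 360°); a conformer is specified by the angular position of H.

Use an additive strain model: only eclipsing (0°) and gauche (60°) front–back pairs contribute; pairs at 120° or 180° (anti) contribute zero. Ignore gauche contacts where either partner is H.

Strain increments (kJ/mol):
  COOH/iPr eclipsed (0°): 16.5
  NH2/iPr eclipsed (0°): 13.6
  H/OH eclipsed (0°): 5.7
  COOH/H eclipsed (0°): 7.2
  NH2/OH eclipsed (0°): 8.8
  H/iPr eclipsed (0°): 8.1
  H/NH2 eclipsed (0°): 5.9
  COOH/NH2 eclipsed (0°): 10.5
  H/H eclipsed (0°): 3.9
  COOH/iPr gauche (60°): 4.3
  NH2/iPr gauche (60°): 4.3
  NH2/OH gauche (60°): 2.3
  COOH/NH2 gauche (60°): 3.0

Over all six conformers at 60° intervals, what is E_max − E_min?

20.7 kJ/mol

H at 0° is eclipsed. H at 0° is eclipsed with H at 0° (3.9); COOH at 120° is eclipsed with NH2 at 120° (10.5); iPr at 240° is eclipsed with NH2 at 240° (13.6). Total 28.0 kJ/mol.
H at 60° is staggered. COOH at 120° is gauche with NH2 at 180° (3.0); iPr at 240° is gauche with NH2 at 180° (4.3); iPr at 240° is gauche with NH2 at 300° (4.3). Total 11.6 kJ/mol.
H at 120° is eclipsed. H at 0° is eclipsed with NH2 at 0° (5.9); COOH at 120° is eclipsed with H at 120° (7.2); iPr at 240° is eclipsed with NH2 at 240° (13.6). Total 26.7 kJ/mol.
H at 180° is staggered. COOH at 120° is gauche with NH2 at 60° (3.0); iPr at 240° is gauche with NH2 at 300° (4.3). Total 7.3 kJ/mol.
H at 240° is eclipsed. H at 0° is eclipsed with NH2 at 0° (5.9); COOH at 120° is eclipsed with NH2 at 120° (10.5); iPr at 240° is eclipsed with H at 240° (8.1). Total 24.5 kJ/mol.
H at 300° is staggered. COOH at 120° is gauche with NH2 at 60° (3.0); COOH at 120° is gauche with NH2 at 180° (3.0); iPr at 240° is gauche with NH2 at 180° (4.3). Total 10.3 kJ/mol.
Max at 0° (28.0 kJ/mol), min at 180° (7.3 kJ/mol); barrier = 20.7 kJ/mol.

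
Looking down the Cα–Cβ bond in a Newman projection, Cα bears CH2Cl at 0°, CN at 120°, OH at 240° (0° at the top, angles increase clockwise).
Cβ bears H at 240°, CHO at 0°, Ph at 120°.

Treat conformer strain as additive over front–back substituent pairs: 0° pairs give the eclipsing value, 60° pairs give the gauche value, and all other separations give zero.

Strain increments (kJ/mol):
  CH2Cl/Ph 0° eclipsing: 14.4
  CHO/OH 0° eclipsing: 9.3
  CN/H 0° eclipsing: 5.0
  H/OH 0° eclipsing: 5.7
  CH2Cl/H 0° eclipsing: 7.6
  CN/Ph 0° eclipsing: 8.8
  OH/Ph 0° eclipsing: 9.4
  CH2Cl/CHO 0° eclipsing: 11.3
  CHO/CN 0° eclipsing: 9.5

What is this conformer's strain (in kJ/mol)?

25.8 kJ/mol

This conformer is eclipsed. CH2Cl at 0° is eclipsed with CHO at 0° (11.3); CN at 120° is eclipsed with Ph at 120° (8.8); OH at 240° is eclipsed with H at 240° (5.7). Total 25.8 kJ/mol.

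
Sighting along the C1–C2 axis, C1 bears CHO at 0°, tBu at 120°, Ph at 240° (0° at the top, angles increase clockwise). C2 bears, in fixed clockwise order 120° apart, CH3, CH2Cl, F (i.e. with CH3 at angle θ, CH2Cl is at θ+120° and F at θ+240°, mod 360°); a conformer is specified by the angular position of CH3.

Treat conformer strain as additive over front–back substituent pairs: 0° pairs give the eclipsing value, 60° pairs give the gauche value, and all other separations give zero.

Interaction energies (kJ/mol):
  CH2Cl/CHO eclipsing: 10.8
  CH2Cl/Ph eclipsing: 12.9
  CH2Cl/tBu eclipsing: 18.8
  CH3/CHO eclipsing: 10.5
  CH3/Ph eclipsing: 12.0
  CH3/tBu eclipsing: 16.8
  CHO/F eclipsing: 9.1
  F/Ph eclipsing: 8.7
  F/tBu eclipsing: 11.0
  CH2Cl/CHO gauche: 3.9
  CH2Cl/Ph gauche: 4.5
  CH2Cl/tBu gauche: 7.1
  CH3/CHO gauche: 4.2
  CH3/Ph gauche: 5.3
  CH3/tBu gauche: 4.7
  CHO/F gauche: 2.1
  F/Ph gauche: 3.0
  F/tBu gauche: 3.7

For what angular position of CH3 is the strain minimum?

180°

CH3 at 0° (eclipsed): CHO(0°)/CH3(0°) eclipsed 10.5; tBu(120°)/CH2Cl(120°) eclipsed 18.8; Ph(240°)/F(240°) eclipsed 8.7 → 38.0 kJ/mol.
CH3 at 60° (staggered): CHO(0°)/CH3(60°) gauche 4.2; CHO(0°)/F(300°) gauche 2.1; tBu(120°)/CH3(60°) gauche 4.7; tBu(120°)/CH2Cl(180°) gauche 7.1; Ph(240°)/CH2Cl(180°) gauche 4.5; Ph(240°)/F(300°) gauche 3.0 → 25.6 kJ/mol.
CH3 at 120° (eclipsed): CHO(0°)/F(0°) eclipsed 9.1; tBu(120°)/CH3(120°) eclipsed 16.8; Ph(240°)/CH2Cl(240°) eclipsed 12.9 → 38.8 kJ/mol.
CH3 at 180° (staggered): CHO(0°)/CH2Cl(300°) gauche 3.9; CHO(0°)/F(60°) gauche 2.1; tBu(120°)/CH3(180°) gauche 4.7; tBu(120°)/F(60°) gauche 3.7; Ph(240°)/CH3(180°) gauche 5.3; Ph(240°)/CH2Cl(300°) gauche 4.5 → 24.2 kJ/mol.
CH3 at 240° (eclipsed): CHO(0°)/CH2Cl(0°) eclipsed 10.8; tBu(120°)/F(120°) eclipsed 11.0; Ph(240°)/CH3(240°) eclipsed 12.0 → 33.8 kJ/mol.
CH3 at 300° (staggered): CHO(0°)/CH3(300°) gauche 4.2; CHO(0°)/CH2Cl(60°) gauche 3.9; tBu(120°)/CH2Cl(60°) gauche 7.1; tBu(120°)/F(180°) gauche 3.7; Ph(240°)/CH3(300°) gauche 5.3; Ph(240°)/F(180°) gauche 3.0 → 27.2 kJ/mol.
The minimum (24.2 kJ/mol) occurs with CH3 at 180°.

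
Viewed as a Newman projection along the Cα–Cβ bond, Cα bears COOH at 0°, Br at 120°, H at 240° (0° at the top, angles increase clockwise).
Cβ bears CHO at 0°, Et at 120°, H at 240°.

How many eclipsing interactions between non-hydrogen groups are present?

Non-H eclipsing pairs: COOH(0°)/CHO(0°); Br(120°)/Et(120°) — 2 interactions.

2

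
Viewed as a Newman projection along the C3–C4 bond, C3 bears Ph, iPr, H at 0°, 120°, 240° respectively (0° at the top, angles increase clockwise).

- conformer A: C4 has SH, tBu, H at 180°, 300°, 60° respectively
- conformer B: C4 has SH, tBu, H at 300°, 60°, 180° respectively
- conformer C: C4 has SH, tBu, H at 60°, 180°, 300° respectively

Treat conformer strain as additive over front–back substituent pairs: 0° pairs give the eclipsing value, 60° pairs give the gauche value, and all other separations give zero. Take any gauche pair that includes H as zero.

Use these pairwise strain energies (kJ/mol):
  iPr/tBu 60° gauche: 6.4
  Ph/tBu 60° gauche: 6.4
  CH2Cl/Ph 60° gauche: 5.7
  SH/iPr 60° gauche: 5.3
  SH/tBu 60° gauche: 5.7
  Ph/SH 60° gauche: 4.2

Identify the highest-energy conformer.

A (staggered): Ph–tBu gauche, iPr–SH gauche; 6.4 + 5.3 = 11.7 kJ/mol.
B (staggered): Ph–SH gauche, Ph–tBu gauche, iPr–tBu gauche; 4.2 + 6.4 + 6.4 = 17.0 kJ/mol.
C (staggered): Ph–SH gauche, iPr–SH gauche, iPr–tBu gauche; 4.2 + 5.3 + 6.4 = 15.9 kJ/mol.
B has the highest total (17.0 kJ/mol).

B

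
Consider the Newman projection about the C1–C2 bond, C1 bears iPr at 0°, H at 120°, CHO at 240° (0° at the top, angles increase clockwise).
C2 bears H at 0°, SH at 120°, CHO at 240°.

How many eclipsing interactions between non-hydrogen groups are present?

Non-H eclipsing pairs: CHO(240°)/CHO(240°) — 1 interaction.

1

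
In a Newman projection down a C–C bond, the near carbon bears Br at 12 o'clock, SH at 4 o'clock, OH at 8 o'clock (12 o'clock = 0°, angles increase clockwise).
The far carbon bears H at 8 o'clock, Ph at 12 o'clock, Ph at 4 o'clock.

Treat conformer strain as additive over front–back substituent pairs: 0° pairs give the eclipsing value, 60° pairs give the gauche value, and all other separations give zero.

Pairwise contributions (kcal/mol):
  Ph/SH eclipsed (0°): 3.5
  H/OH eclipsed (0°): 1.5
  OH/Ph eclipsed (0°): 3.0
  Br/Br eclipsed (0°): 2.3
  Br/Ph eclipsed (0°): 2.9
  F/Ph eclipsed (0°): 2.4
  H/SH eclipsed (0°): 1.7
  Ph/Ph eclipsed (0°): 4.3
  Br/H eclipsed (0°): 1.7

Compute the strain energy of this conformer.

7.9 kcal/mol

This conformer (eclipsed): Br–Ph eclipsed, SH–Ph eclipsed, OH–H eclipsed; 2.9 + 3.5 + 1.5 = 7.9 kcal/mol.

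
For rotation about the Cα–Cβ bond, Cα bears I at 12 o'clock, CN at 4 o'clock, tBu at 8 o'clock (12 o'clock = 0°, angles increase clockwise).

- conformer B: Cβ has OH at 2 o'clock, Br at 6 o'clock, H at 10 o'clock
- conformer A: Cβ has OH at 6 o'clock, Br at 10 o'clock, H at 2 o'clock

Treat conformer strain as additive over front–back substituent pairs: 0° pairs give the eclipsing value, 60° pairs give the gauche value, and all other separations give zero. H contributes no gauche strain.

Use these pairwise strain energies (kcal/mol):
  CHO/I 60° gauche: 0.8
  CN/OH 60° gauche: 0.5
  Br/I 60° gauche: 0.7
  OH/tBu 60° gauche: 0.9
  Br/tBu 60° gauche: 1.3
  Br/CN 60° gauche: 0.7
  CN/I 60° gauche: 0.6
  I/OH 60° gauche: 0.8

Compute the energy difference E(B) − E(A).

-0.1 kcal/mol

B (staggered): I–OH gauche, CN–OH gauche, CN–Br gauche, tBu–Br gauche; 0.8 + 0.5 + 0.7 + 1.3 = 3.3 kcal/mol.
A (staggered): I–Br gauche, CN–OH gauche, tBu–OH gauche, tBu–Br gauche; 0.7 + 0.5 + 0.9 + 1.3 = 3.4 kcal/mol.
E(B) − E(A) = 3.3 − 3.4 = -0.1 kcal/mol.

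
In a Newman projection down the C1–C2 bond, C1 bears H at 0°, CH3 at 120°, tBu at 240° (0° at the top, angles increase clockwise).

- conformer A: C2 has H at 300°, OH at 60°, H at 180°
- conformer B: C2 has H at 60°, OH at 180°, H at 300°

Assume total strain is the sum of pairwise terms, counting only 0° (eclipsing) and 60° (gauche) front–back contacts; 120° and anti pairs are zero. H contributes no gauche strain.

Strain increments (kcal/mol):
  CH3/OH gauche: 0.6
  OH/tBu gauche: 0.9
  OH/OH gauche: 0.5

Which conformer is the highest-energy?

B

A (staggered): CH3(120°)/OH(60°) gauche 0.6 → 0.6 kcal/mol.
B (staggered): CH3(120°)/OH(180°) gauche 0.6; tBu(240°)/OH(180°) gauche 0.9 → 1.5 kcal/mol.
B has the highest total (1.5 kcal/mol).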